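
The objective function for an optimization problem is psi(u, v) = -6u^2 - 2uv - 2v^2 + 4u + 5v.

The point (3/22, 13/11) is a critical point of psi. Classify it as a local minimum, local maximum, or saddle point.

local maximum

The Hessian of psi is constant: H = [[-12, -2], [-2, -4]].
det(H) = (-12)·(-4) − (-2)² = 44.
det(H) > 0 and tr(H) = -16 < 0, so H is negative definite and the point is a local maximum.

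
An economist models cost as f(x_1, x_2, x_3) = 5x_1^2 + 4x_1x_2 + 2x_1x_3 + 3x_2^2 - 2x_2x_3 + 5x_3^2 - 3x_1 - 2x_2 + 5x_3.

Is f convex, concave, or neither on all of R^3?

f is quadratic, so its Hessian is the constant matrix H = [[10, 4, 2], [4, 6, -2], [2, -2, 10]].
Leading principal minors: 10, 44, 344.
All positive ⇒ H ≻ 0 ⇒ convex.

convex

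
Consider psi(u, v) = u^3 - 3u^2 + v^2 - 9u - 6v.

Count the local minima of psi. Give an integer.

1

psi separates as a function of u plus a function of v, so ∇psi=0 decouples.
∂psi/∂u = 3(u - 3)(u + 1) = 0 at u ∈ {-1, 3}; ∂psi/∂v = 2(v - 3) = 0 at v ∈ {3}.
The Hessian is diagonal: diag(psi_uu, psi_vv). Second derivatives: psi_uu(-1)=-12, psi_uu(3)=12; psi_vv(3)=2.
Local minima occur where both diagonal entries positive: (3, 3). Count: 1.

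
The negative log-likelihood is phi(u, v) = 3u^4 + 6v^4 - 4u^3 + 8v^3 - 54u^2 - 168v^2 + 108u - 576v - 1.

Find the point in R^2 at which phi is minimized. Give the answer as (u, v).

phi(u,v) separates as P(u) + Q(v) − 1, so its minimum is min P + min Q − 1.
P'(u) = 12(u - 3)(u - 1)(u + 3) vanishes at u ∈ {-3, 1, 3}; Q'(v) = 24(v - 4)(v + 2)(v + 3) vanishes at v ∈ {-3, -2, 4}.
Local minima of P (where P''>0): P(-3)=-459, P(3)=-27. Local minima of Q: Q(-3)=486, Q(4)=-2944.
So the global minimum of phi is P(-3) + Q(4) − 1 = -459 − 2944 − 1 = -3404, attained at (-3, 4).

(-3, 4)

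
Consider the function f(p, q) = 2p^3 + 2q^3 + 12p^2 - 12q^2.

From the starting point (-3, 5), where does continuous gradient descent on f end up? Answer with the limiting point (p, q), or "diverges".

(0, 4)

f is separable, so gradient descent decouples: p follows -∂f/∂p, q follows -∂f/∂q.
∂f/∂p = 6p(p + 4); at p=-3 this is -18, so p increases.
∂f/∂q = 6q(q - 4); at q=5 this is 30, so q decreases.
p converges to its nearest critical value 0 (a local min of the p-part); q converges to 4. The iterate converges to (0, 4).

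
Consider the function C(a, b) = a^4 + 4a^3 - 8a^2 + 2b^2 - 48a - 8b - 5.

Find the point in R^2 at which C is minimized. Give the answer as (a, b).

(2, 2)

C(a,b) separates as P(a) + Q(b) − 5, so its minimum is min P + min Q − 5.
P'(a) = 4(a - 2)(a + 2)(a + 3) vanishes at a ∈ {-3, -2, 2}; Q'(b) = 4b - 8 vanishes at b ∈ {2}.
Local minima of P (where P''>0): P(-3)=45, P(2)=-80. Local minima of Q: Q(2)=-8.
So the global minimum of C is P(2) + Q(2) − 5 = -80 − 8 − 5 = -93, attained at (2, 2).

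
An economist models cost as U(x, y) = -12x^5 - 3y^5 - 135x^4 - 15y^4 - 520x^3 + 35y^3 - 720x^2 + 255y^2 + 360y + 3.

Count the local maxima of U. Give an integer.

U separates as a function of x plus a function of y, so ∇U=0 decouples.
∂U/∂x = -60x(x + 2)(x + 3)(x + 4) = 0 at x ∈ {-4, -3, -2, 0}; ∂U/∂y = -15(y - 3)(y + 1)(y + 2)(y + 4) = 0 at y ∈ {-4, -2, -1, 3}.
The Hessian is diagonal: diag(U_xx, U_yy). Second derivatives: U_xx(-4)=480, U_xx(-3)=-180, U_xx(-2)=240, U_xx(0)=-1440; U_yy(-4)=630, U_yy(-2)=-150, U_yy(-1)=180, U_yy(3)=-2100.
Local maxima occur where both diagonal entries negative: (-3, -2), (-3, 3), (0, -2), (0, 3). Count: 4.

4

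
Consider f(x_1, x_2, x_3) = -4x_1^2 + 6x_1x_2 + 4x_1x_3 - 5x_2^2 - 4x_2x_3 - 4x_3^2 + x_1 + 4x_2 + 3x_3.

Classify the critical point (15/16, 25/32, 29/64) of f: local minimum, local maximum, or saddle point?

The Hessian is constant: H = [[-8, 6, 4], [6, -10, -4], [4, -4, -8]].
Leading principal minors: Δ₁ = -8, Δ₂ = 44, Δ₃ = -256.
The minors alternate sign starting negative (−, +, −), so H is negative definite: a local maximum.

local maximum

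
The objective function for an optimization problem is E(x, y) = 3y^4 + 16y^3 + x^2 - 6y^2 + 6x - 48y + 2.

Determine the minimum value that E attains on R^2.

E(x,y) separates as P(x) + Q(y) + 2, so its minimum is min P + min Q + 2.
P'(x) = 2x + 6 vanishes at x ∈ {-3}; Q'(y) = 12(y - 1)(y + 1)(y + 4) vanishes at y ∈ {-4, -1, 1}.
Local minima of P (where P''>0): P(-3)=-9. Local minima of Q: Q(-4)=-160, Q(1)=-35.
So the global minimum of E is P(-3) + Q(-4) + 2 = -9 − 160 + 2 = -167, attained at (-3, -4).

-167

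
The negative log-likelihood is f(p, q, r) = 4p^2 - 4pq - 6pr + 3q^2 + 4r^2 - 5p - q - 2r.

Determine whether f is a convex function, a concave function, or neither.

convex

f is quadratic, so its Hessian is the constant matrix H = [[8, -4, -6], [-4, 6, 0], [-6, 0, 8]].
Leading principal minors: 8, 32, 40.
All positive ⇒ H ≻ 0 ⇒ convex.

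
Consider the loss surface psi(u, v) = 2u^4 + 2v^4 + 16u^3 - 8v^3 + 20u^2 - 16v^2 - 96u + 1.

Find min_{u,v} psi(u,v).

-313

psi(u,v) separates as P(u) + Q(v) + 1, so its minimum is min P + min Q + 1.
P'(u) = 8(u - 1)(u + 3)(u + 4) vanishes at u ∈ {-4, -3, 1}; Q'(v) = 8v(v - 4)(v + 1) vanishes at v ∈ {-1, 0, 4}.
Local minima of P (where P''>0): P(-4)=192, P(1)=-58. Local minima of Q: Q(-1)=-6, Q(4)=-256.
So the global minimum of psi is P(1) + Q(4) + 1 = -58 − 256 + 1 = -313, attained at (1, 4).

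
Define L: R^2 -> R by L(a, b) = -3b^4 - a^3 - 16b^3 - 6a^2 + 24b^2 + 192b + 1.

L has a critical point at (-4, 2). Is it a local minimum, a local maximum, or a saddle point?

saddle point

The mixed partial ∂²L/∂a∂b is 0, so the Hessian at any point is diag(L_aa, L_bb) = diag(-6(a + 2), 12(-3b^2 - 8b + 4)).
At (-4, 2): H = diag(12, -288).
The eigenvalues have opposite signs, so H is indefinite: a saddle point.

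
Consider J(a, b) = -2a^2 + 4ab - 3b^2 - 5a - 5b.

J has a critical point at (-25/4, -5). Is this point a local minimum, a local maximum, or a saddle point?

The Hessian of J is constant: H = [[-4, 4], [4, -6]].
det(H) = (-4)·(-6) − 4² = 8.
det(H) > 0 and tr(H) = -10 < 0, so H is negative definite and the point is a local maximum.

local maximum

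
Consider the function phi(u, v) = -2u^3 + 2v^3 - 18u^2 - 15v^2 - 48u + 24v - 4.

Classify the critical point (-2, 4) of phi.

saddle point

The mixed partial ∂²phi/∂u∂v is 0, so the Hessian at any point is diag(phi_uu, phi_vv) = diag(-12(u + 3), 6(2v - 5)).
At (-2, 4): H = diag(-12, 18).
The eigenvalues have opposite signs, so H is indefinite: a saddle point.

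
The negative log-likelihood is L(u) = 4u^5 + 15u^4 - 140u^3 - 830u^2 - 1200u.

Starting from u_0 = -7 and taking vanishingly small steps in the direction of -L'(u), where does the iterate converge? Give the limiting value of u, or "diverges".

L'(u) = 20(u - 5)(u + 1)(u + 3)(u + 4), so L'(-7) = 17280.
Gradient descent moves in the -L' direction, i.e. u is decreasing.
There is no critical point below u=-7, and L' keeps the same sign, so the iterate runs off to −∞.

diverges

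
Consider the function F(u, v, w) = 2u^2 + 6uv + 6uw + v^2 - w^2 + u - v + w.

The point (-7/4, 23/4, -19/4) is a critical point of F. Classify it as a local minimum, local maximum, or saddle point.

The Hessian is constant: H = [[4, 6, 6], [6, 2, 0], [6, 0, -2]].
Leading principal minors: Δ₁ = 4, Δ₂ = -28, Δ₃ = -16.
The minors fit neither the all-positive nor the alternating-sign pattern, so H is indefinite: a saddle point.

saddle point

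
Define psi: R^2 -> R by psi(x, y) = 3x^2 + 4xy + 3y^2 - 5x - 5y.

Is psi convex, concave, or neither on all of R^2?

convex

psi is quadratic, so its Hessian is the constant matrix H = [[6, 4], [4, 6]].
det(H) = 20, tr(H) = 12.
det(H) > 0 and tr(H) > 0, so H is positive definite everywhere: convex.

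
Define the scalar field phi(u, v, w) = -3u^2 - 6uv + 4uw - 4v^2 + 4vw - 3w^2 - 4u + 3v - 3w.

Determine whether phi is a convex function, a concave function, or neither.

phi is quadratic, so its Hessian is the constant matrix H = [[-6, -6, 4], [-6, -8, 4], [4, 4, -6]].
Leading principal minors: -6, 12, -40.
Signs alternate −, +, − ⇒ H ≺ 0 ⇒ concave.

concave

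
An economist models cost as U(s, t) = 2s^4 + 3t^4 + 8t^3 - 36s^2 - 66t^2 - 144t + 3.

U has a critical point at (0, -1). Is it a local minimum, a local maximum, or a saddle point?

The mixed partial ∂²U/∂s∂t is 0, so the Hessian at any point is diag(U_ss, U_tt) = diag(24(s^2 - 3), 12(3t^2 + 4t - 11)).
At (0, -1): H = diag(-72, -144).
Both eigenvalues are negative, so H is negative definite: a local maximum.

local maximum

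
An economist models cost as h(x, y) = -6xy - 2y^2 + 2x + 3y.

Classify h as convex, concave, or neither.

neither

h is quadratic, so its Hessian is the constant matrix H = [[0, -6], [-6, -4]].
det(H) = -36, tr(H) = -4.
det(H) < 0, so H is indefinite: neither convex nor concave.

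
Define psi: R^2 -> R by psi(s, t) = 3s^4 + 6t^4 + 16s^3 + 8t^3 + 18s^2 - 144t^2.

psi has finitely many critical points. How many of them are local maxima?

psi separates as a function of s plus a function of t, so ∇psi=0 decouples.
∂psi/∂s = 12s(s + 1)(s + 3) = 0 at s ∈ {-3, -1, 0}; ∂psi/∂t = 24t(t - 3)(t + 4) = 0 at t ∈ {-4, 0, 3}.
The Hessian is diagonal: diag(psi_ss, psi_tt). Second derivatives: psi_ss(-3)=72, psi_ss(-1)=-24, psi_ss(0)=36; psi_tt(-4)=672, psi_tt(0)=-288, psi_tt(3)=504.
Local maxima occur where both diagonal entries negative: (-1, 0). Count: 1.

1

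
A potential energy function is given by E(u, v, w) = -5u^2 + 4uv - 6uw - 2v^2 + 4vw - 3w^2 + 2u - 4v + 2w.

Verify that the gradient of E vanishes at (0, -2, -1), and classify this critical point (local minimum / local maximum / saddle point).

local maximum

∇E = (-10u + 4v - 6w + 2, 4u - 4v + 4w - 4, -6u + 4v - 6w + 2); substituting (0, -2, -1) gives ∇E = (0, 0, 0), so (0, -2, -1) is indeed a critical point.
The Hessian is constant: H = [[-10, 4, -6], [4, -4, 4], [-6, 4, -6]].
Leading principal minors: Δ₁ = -10, Δ₂ = 24, Δ₃ = -32.
The minors alternate sign starting negative (−, +, −), so H is negative definite: a local maximum.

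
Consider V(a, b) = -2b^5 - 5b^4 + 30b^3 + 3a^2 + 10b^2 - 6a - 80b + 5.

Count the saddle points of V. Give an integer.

V separates as a function of a plus a function of b, so ∇V=0 decouples.
∂V/∂a = 6(a - 1) = 0 at a ∈ {1}; ∂V/∂b = -10(b - 2)(b - 1)(b + 1)(b + 4) = 0 at b ∈ {-4, -1, 1, 2}.
The Hessian is diagonal: diag(V_aa, V_bb). Second derivatives: V_aa(1)=6; V_bb(-4)=900, V_bb(-1)=-180, V_bb(1)=100, V_bb(2)=-180.
Saddle points occur where the two diagonal entries have opposite signs: (1, -1), (1, 2). Count: 2.

2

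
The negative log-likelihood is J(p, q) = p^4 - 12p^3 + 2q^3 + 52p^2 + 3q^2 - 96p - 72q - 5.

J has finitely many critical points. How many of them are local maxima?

J separates as a function of p plus a function of q, so ∇J=0 decouples.
∂J/∂p = 4(p - 4)(p - 3)(p - 2) = 0 at p ∈ {2, 3, 4}; ∂J/∂q = 6(q - 3)(q + 4) = 0 at q ∈ {-4, 3}.
The Hessian is diagonal: diag(J_pp, J_qq). Second derivatives: J_pp(2)=8, J_pp(3)=-4, J_pp(4)=8; J_qq(-4)=-42, J_qq(3)=42.
Local maxima occur where both diagonal entries negative: (3, -4). Count: 1.

1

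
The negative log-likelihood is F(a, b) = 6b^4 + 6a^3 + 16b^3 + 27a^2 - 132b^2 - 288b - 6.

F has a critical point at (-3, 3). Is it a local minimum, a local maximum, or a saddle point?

saddle point

The mixed partial ∂²F/∂a∂b is 0, so the Hessian at any point is diag(F_aa, F_bb) = diag(18(2a + 3), 24(3b^2 + 4b - 11)).
At (-3, 3): H = diag(-54, 672).
The eigenvalues have opposite signs, so H is indefinite: a saddle point.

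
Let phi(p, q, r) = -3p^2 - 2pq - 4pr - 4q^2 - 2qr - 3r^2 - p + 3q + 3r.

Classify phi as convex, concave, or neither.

phi is quadratic, so its Hessian is the constant matrix H = [[-6, -2, -4], [-2, -8, -2], [-4, -2, -6]].
Leading principal minors: -6, 44, -144.
Signs alternate −, +, − ⇒ H ≺ 0 ⇒ concave.

concave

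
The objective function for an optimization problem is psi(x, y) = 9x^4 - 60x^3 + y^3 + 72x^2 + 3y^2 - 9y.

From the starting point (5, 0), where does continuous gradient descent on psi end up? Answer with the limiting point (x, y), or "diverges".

(4, 1)

psi is separable, so gradient descent decouples: x follows -∂psi/∂x, y follows -∂psi/∂y.
∂psi/∂x = 36x(x - 4)(x - 1); at x=5 this is 720, so x decreases.
∂psi/∂y = 3(y - 1)(y + 3); at y=0 this is -9, so y increases.
x converges to its nearest critical value 4 (a local min of the x-part); y converges to 1. The iterate converges to (4, 1).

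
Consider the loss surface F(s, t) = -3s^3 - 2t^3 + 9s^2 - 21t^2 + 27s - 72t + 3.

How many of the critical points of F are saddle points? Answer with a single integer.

2

F separates as a function of s plus a function of t, so ∇F=0 decouples.
∂F/∂s = -9(s - 3)(s + 1) = 0 at s ∈ {-1, 3}; ∂F/∂t = -6(t + 3)(t + 4) = 0 at t ∈ {-4, -3}.
The Hessian is diagonal: diag(F_ss, F_tt). Second derivatives: F_ss(-1)=36, F_ss(3)=-36; F_tt(-4)=6, F_tt(-3)=-6.
Saddle points occur where the two diagonal entries have opposite signs: (-1, -3), (3, -4). Count: 2.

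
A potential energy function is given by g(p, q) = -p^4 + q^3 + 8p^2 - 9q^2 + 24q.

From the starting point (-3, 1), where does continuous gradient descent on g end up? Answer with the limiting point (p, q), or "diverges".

g is separable, so gradient descent decouples: p follows -∂g/∂p, q follows -∂g/∂q.
∂g/∂p = -4p(p - 2)(p + 2); at p=-3 this is 60, so p decreases.
∂g/∂q = 3(q - 4)(q - 2); at q=1 this is 9, so q decreases.
The p-coordinate has no critical point in that direction and runs off to infinity.

diverges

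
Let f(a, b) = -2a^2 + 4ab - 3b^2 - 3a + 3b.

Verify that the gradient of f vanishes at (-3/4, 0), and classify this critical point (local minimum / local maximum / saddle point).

local maximum

∇f = (-4a + 4b - 3, 4a - 6b + 3); substituting (-3/4, 0) gives ∇f = (0, 0), so (-3/4, 0) is indeed a critical point.
The Hessian of f is constant: H = [[-4, 4], [4, -6]].
det(H) = (-4)·(-6) − 4² = 8.
det(H) > 0 and tr(H) = -10 < 0, so H is negative definite and the point is a local maximum.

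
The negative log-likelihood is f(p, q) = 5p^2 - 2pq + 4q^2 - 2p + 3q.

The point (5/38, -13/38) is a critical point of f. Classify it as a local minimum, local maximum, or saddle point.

The Hessian of f is constant: H = [[10, -2], [-2, 8]].
det(H) = 10·8 − (-2)² = 76.
det(H) > 0 and tr(H) = 18 > 0, so H is positive definite and the point is a local minimum.

local minimum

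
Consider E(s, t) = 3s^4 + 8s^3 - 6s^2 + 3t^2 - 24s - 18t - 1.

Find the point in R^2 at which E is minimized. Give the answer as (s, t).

(1, 3)

E(s,t) separates as P(s) + Q(t) − 1, so its minimum is min P + min Q − 1.
P'(s) = 12(s - 1)(s + 1)(s + 2) vanishes at s ∈ {-2, -1, 1}; Q'(t) = 6(t - 3) vanishes at t ∈ {3}.
Local minima of P (where P''>0): P(-2)=8, P(1)=-19. Local minima of Q: Q(3)=-27.
So the global minimum of E is P(1) + Q(3) − 1 = -19 − 27 − 1 = -47, attained at (1, 3).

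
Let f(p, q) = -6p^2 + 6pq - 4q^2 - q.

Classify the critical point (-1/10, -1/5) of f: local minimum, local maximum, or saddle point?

local maximum

The Hessian of f is constant: H = [[-12, 6], [6, -8]].
det(H) = (-12)·(-8) − 6² = 60.
det(H) > 0 and tr(H) = -20 < 0, so H is negative definite and the point is a local maximum.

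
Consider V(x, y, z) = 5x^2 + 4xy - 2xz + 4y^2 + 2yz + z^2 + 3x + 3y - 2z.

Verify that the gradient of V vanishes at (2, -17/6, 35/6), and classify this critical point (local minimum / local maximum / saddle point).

∇V = (10x + 4y - 2z + 3, 4x + 8y + 2z + 3, -2x + 2y + 2z - 2); substituting (2, -17/6, 35/6) gives ∇V = (0, 0, 0), so (2, -17/6, 35/6) is indeed a critical point.
The Hessian is constant: H = [[10, 4, -2], [4, 8, 2], [-2, 2, 2]].
Leading principal minors: Δ₁ = 10, Δ₂ = 64, Δ₃ = 24.
All leading minors are positive, so H is positive definite: a local minimum.

local minimum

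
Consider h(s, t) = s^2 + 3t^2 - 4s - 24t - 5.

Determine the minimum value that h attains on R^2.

h(s,t) separates as P(s) + Q(t) − 5, so its minimum is min P + min Q − 5.
P'(s) = 2s - 4 vanishes at s ∈ {2}; Q'(t) = 6(t - 4) vanishes at t ∈ {4}.
Local minima of P (where P''>0): P(2)=-4. Local minima of Q: Q(4)=-48.
So the global minimum of h is P(2) + Q(4) − 5 = -4 − 48 − 5 = -57, attained at (2, 4).

-57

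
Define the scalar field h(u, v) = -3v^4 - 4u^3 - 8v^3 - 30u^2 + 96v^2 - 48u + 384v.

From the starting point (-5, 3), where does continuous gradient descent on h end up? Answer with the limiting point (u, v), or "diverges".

(-4, -2)

h is separable, so gradient descent decouples: u follows -∂h/∂u, v follows -∂h/∂v.
∂h/∂u = -12(u + 1)(u + 4); at u=-5 this is -48, so u increases.
∂h/∂v = -12(v - 4)(v + 2)(v + 4); at v=3 this is 420, so v decreases.
u converges to its nearest critical value -4 (a local min of the u-part); v converges to -2. The iterate converges to (-4, -2).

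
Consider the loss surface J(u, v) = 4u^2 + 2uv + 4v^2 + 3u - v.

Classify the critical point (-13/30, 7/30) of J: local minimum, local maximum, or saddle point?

local minimum

The Hessian of J is constant: H = [[8, 2], [2, 8]].
det(H) = 8·8 − 2² = 60.
det(H) > 0 and tr(H) = 16 > 0, so H is positive definite and the point is a local minimum.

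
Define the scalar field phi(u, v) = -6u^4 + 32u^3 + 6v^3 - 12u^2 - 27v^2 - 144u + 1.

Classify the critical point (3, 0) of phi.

local maximum

The mixed partial ∂²phi/∂u∂v is 0, so the Hessian at any point is diag(phi_uu, phi_vv) = diag(24(-3u^2 + 8u - 1), 18(2v - 3)).
At (3, 0): H = diag(-96, -54).
Both eigenvalues are negative, so H is negative definite: a local maximum.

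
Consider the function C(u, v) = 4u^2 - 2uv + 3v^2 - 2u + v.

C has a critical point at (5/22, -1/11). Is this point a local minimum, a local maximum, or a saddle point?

local minimum

The Hessian of C is constant: H = [[8, -2], [-2, 6]].
det(H) = 8·6 − (-2)² = 44.
det(H) > 0 and tr(H) = 14 > 0, so H is positive definite and the point is a local minimum.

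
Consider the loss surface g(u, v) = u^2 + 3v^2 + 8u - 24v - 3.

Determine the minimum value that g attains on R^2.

g(u,v) separates as P(u) + Q(v) − 3, so its minimum is min P + min Q − 3.
P'(u) = 2u + 8 vanishes at u ∈ {-4}; Q'(v) = 6v - 24 vanishes at v ∈ {4}.
Local minima of P (where P''>0): P(-4)=-16. Local minima of Q: Q(4)=-48.
So the global minimum of g is P(-4) + Q(4) − 3 = -16 − 48 − 3 = -67, attained at (-4, 4).

-67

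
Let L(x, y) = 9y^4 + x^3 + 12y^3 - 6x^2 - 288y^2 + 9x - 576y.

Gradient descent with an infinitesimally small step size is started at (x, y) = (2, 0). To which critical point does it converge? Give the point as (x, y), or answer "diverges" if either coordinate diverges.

L is separable, so gradient descent decouples: x follows -∂L/∂x, y follows -∂L/∂y.
∂L/∂x = 3(x - 3)(x - 1); at x=2 this is -3, so x increases.
∂L/∂y = 36(y - 4)(y + 1)(y + 4); at y=0 this is -576, so y increases.
x converges to its nearest critical value 3 (a local min of the x-part); y converges to 4. The iterate converges to (3, 4).

(3, 4)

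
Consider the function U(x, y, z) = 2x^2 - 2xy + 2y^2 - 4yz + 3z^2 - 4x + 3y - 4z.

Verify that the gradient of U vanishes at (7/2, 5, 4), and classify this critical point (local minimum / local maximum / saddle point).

∇U = (4x - 2y - 4, -2x + 4y - 4z + 3, -4y + 6z - 4); substituting (7/2, 5, 4) gives ∇U = (0, 0, 0), so (7/2, 5, 4) is indeed a critical point.
The Hessian is constant: H = [[4, -2, 0], [-2, 4, -4], [0, -4, 6]].
Leading principal minors: Δ₁ = 4, Δ₂ = 12, Δ₃ = 8.
All leading minors are positive, so H is positive definite: a local minimum.

local minimum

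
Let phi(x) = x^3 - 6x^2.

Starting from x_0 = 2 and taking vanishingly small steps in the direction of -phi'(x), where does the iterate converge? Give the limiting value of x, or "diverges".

phi'(x) = 3x(x - 4), so phi'(2) = -12.
Gradient descent moves in the -phi' direction, i.e. x is increasing.
The nearest critical point in that direction is x = 4, where phi'' = 12 > 0 (a local minimum). The iterate converges there.

4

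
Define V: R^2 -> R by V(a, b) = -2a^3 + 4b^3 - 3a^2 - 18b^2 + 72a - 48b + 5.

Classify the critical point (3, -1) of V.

local maximum

The mixed partial ∂²V/∂a∂b is 0, so the Hessian at any point is diag(V_aa, V_bb) = diag(-6(2a + 1), 12(2b - 3)).
At (3, -1): H = diag(-42, -60).
Both eigenvalues are negative, so H is negative definite: a local maximum.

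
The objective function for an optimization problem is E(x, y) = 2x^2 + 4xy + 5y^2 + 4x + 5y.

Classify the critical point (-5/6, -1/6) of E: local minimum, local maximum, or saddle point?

local minimum

The Hessian of E is constant: H = [[4, 4], [4, 10]].
det(H) = 4·10 − 4² = 24.
det(H) > 0 and tr(H) = 14 > 0, so H is positive definite and the point is a local minimum.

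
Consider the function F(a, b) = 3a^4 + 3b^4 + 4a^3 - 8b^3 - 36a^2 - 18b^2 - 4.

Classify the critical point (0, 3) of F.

The mixed partial ∂²F/∂a∂b is 0, so the Hessian at any point is diag(F_aa, F_bb) = diag(12(3a^2 + 2a - 6), 12(3b^2 - 4b - 3)).
At (0, 3): H = diag(-72, 144).
The eigenvalues have opposite signs, so H is indefinite: a saddle point.

saddle point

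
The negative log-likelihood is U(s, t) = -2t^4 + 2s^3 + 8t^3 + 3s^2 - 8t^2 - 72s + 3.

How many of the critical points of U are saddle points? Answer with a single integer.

3

U separates as a function of s plus a function of t, so ∇U=0 decouples.
∂U/∂s = 6(s - 3)(s + 4) = 0 at s ∈ {-4, 3}; ∂U/∂t = -8t(t - 2)(t - 1) = 0 at t ∈ {0, 1, 2}.
The Hessian is diagonal: diag(U_ss, U_tt). Second derivatives: U_ss(-4)=-42, U_ss(3)=42; U_tt(0)=-16, U_tt(1)=8, U_tt(2)=-16.
Saddle points occur where the two diagonal entries have opposite signs: (-4, 1), (3, 0), (3, 2). Count: 3.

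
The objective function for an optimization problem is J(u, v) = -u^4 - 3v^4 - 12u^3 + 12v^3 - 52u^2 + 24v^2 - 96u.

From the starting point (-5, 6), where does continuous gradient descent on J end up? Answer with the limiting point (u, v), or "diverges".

diverges

J is separable, so gradient descent decouples: u follows -∂J/∂u, v follows -∂J/∂v.
∂J/∂u = -4(u + 2)(u + 3)(u + 4); at u=-5 this is 24, so u decreases.
∂J/∂v = -12v(v - 4)(v + 1); at v=6 this is -1008, so v increases.
The u-coordinate has no critical point in that direction and runs off to infinity.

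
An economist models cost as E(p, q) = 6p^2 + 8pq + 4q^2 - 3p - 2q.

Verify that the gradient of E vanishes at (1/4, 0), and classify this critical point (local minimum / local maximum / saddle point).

local minimum

∇E = (12p + 8q - 3, 8p + 8q - 2); substituting (1/4, 0) gives ∇E = (0, 0), so (1/4, 0) is indeed a critical point.
The Hessian of E is constant: H = [[12, 8], [8, 8]].
det(H) = 12·8 − 8² = 32.
det(H) > 0 and tr(H) = 20 > 0, so H is positive definite and the point is a local minimum.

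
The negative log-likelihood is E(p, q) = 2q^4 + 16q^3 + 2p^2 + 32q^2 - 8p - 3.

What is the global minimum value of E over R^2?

-11

E(p,q) separates as A(p) + B(q) − 3, so its minimum is min A + min B − 3.
A'(p) = 4p - 8 vanishes at p ∈ {2}; B'(q) = 8q(q + 2)(q + 4) vanishes at q ∈ {-4, -2, 0}.
Local minima of A (where A''>0): A(2)=-8. Local minima of B: B(-4)=0, B(0)=0.
So the global minimum of E is A(2) + B(-4) − 3 = -8 + 0 − 3 = -11, attained at (2, -4).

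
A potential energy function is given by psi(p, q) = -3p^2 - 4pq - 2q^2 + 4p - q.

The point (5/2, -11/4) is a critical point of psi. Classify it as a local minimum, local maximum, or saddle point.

The Hessian of psi is constant: H = [[-6, -4], [-4, -4]].
det(H) = (-6)·(-4) − (-4)² = 8.
det(H) > 0 and tr(H) = -10 < 0, so H is negative definite and the point is a local maximum.

local maximum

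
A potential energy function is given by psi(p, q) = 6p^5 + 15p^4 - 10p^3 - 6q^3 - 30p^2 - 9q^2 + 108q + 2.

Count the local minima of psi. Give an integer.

psi separates as a function of p plus a function of q, so ∇psi=0 decouples.
∂psi/∂p = 30p(p - 1)(p + 1)(p + 2) = 0 at p ∈ {-2, -1, 0, 1}; ∂psi/∂q = -18(q - 2)(q + 3) = 0 at q ∈ {-3, 2}.
The Hessian is diagonal: diag(psi_pp, psi_qq). Second derivatives: psi_pp(-2)=-180, psi_pp(-1)=60, psi_pp(0)=-60, psi_pp(1)=180; psi_qq(-3)=90, psi_qq(2)=-90.
Local minima occur where both diagonal entries positive: (-1, -3), (1, -3). Count: 2.

2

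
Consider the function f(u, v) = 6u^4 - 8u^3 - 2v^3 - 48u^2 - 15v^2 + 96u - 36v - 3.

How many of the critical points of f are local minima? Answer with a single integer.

f separates as a function of u plus a function of v, so ∇f=0 decouples.
∂f/∂u = 24(u - 2)(u - 1)(u + 2) = 0 at u ∈ {-2, 1, 2}; ∂f/∂v = -6(v + 2)(v + 3) = 0 at v ∈ {-3, -2}.
The Hessian is diagonal: diag(f_uu, f_vv). Second derivatives: f_uu(-2)=288, f_uu(1)=-72, f_uu(2)=96; f_vv(-3)=6, f_vv(-2)=-6.
Local minima occur where both diagonal entries positive: (-2, -3), (2, -3). Count: 2.

2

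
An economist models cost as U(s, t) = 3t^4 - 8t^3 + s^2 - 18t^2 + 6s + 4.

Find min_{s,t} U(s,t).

-140

U(s,t) separates as P(s) + Q(t) + 4, so its minimum is min P + min Q + 4.
P'(s) = 2s + 6 vanishes at s ∈ {-3}; Q'(t) = 12t(t - 3)(t + 1) vanishes at t ∈ {-1, 0, 3}.
Local minima of P (where P''>0): P(-3)=-9. Local minima of Q: Q(-1)=-7, Q(3)=-135.
So the global minimum of U is P(-3) + Q(3) + 4 = -9 − 135 + 4 = -140, attained at (-3, 3).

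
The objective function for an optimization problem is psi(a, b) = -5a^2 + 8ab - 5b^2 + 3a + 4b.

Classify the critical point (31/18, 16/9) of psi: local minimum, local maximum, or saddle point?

local maximum

The Hessian of psi is constant: H = [[-10, 8], [8, -10]].
det(H) = (-10)·(-10) − 8² = 36.
det(H) > 0 and tr(H) = -20 < 0, so H is negative definite and the point is a local maximum.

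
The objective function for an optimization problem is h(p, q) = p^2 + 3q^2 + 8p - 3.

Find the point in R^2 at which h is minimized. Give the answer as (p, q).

(-4, 0)

h(p,q) separates as A(p) + B(q) − 3, so its minimum is min A + min B − 3.
A'(p) = 2p + 8 vanishes at p ∈ {-4}; B'(q) = 6q vanishes at q ∈ {0}.
Local minima of A (where A''>0): A(-4)=-16. Local minima of B: B(0)=0.
So the global minimum of h is A(-4) + B(0) − 3 = -16 + 0 − 3 = -19, attained at (-4, 0).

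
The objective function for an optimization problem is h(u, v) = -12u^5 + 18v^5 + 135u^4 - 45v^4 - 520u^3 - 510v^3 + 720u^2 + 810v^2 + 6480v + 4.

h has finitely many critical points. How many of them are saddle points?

8

h separates as a function of u plus a function of v, so ∇h=0 decouples.
∂h/∂u = -60u(u - 4)(u - 3)(u - 2) = 0 at u ∈ {0, 2, 3, 4}; ∂h/∂v = 90(v - 4)(v - 3)(v + 2)(v + 3) = 0 at v ∈ {-3, -2, 3, 4}.
The Hessian is diagonal: diag(h_uu, h_vv). Second derivatives: h_uu(0)=1440, h_uu(2)=-240, h_uu(3)=180, h_uu(4)=-480; h_vv(-3)=-3780, h_vv(-2)=2700, h_vv(3)=-2700, h_vv(4)=3780.
Saddle points occur where the two diagonal entries have opposite signs: (0, -3), (0, 3), (2, -2), (2, 4), (3, -3), (3, 3), (4, -2), (4, 4). Count: 8.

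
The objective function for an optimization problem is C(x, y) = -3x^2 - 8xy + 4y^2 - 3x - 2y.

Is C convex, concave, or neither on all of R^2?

neither

C is quadratic, so its Hessian is the constant matrix H = [[-6, -8], [-8, 8]].
det(H) = -112, tr(H) = 2.
det(H) < 0, so H is indefinite: neither convex nor concave.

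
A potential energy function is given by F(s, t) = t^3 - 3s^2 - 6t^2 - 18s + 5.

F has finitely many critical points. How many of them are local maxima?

F separates as a function of s plus a function of t, so ∇F=0 decouples.
∂F/∂s = -6(s + 3) = 0 at s ∈ {-3}; ∂F/∂t = 3t(t - 4) = 0 at t ∈ {0, 4}.
The Hessian is diagonal: diag(F_ss, F_tt). Second derivatives: F_ss(-3)=-6; F_tt(0)=-12, F_tt(4)=12.
Local maxima occur where both diagonal entries negative: (-3, 0). Count: 1.

1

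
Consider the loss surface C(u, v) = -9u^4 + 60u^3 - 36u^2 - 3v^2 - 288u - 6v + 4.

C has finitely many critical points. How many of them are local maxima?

2

C separates as a function of u plus a function of v, so ∇C=0 decouples.
∂C/∂u = -36(u - 4)(u - 2)(u + 1) = 0 at u ∈ {-1, 2, 4}; ∂C/∂v = -6(v + 1) = 0 at v ∈ {-1}.
The Hessian is diagonal: diag(C_uu, C_vv). Second derivatives: C_uu(-1)=-540, C_uu(2)=216, C_uu(4)=-360; C_vv(-1)=-6.
Local maxima occur where both diagonal entries negative: (-1, -1), (4, -1). Count: 2.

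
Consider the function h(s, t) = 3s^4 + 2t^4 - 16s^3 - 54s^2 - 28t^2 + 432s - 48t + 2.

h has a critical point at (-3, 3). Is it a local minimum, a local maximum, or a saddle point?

local minimum

The mixed partial ∂²h/∂s∂t is 0, so the Hessian at any point is diag(h_ss, h_tt) = diag(12(3s^2 - 8s - 9), 8(3t^2 - 7)).
At (-3, 3): H = diag(504, 160).
Both eigenvalues are positive, so H is positive definite: a local minimum.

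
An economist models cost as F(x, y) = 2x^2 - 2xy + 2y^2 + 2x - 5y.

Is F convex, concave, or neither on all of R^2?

convex

F is quadratic, so its Hessian is the constant matrix H = [[4, -2], [-2, 4]].
det(H) = 12, tr(H) = 8.
det(H) > 0 and tr(H) > 0, so H is positive definite everywhere: convex.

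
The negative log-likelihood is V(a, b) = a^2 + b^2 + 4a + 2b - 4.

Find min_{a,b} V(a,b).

V(a,b) separates as P(a) + Q(b) − 4, so its minimum is min P + min Q − 4.
P'(a) = 2a + 4 vanishes at a ∈ {-2}; Q'(b) = 2b + 2 vanishes at b ∈ {-1}.
Local minima of P (where P''>0): P(-2)=-4. Local minima of Q: Q(-1)=-1.
So the global minimum of V is P(-2) + Q(-1) − 4 = -4 − 1 − 4 = -9, attained at (-2, -1).

-9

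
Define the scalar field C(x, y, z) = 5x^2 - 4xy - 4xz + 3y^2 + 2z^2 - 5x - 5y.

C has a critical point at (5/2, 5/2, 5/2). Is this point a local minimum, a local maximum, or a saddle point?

local minimum

The Hessian is constant: H = [[10, -4, -4], [-4, 6, 0], [-4, 0, 4]].
Leading principal minors: Δ₁ = 10, Δ₂ = 44, Δ₃ = 80.
All leading minors are positive, so H is positive definite: a local minimum.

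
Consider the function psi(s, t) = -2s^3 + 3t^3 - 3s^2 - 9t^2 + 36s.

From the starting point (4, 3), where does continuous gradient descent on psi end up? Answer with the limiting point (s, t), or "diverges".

psi is separable, so gradient descent decouples: s follows -∂psi/∂s, t follows -∂psi/∂t.
∂psi/∂s = -6(s - 2)(s + 3); at s=4 this is -84, so s increases.
∂psi/∂t = 9t(t - 2); at t=3 this is 27, so t decreases.
The s-coordinate has no critical point in that direction and runs off to infinity.

diverges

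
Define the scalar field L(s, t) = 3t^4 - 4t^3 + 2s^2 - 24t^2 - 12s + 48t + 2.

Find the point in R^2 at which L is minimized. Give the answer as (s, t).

(3, -2)

L(s,t) separates as P(s) + Q(t) + 2, so its minimum is min P + min Q + 2.
P'(s) = 4s - 12 vanishes at s ∈ {3}; Q'(t) = 12(t - 2)(t - 1)(t + 2) vanishes at t ∈ {-2, 1, 2}.
Local minima of P (where P''>0): P(3)=-18. Local minima of Q: Q(-2)=-112, Q(2)=16.
So the global minimum of L is P(3) + Q(-2) + 2 = -18 − 112 + 2 = -128, attained at (3, -2).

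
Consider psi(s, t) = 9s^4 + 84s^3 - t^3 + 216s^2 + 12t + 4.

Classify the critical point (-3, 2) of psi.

The mixed partial ∂²psi/∂s∂t is 0, so the Hessian at any point is diag(psi_ss, psi_tt) = diag(36(3s^2 + 14s + 12), -6t).
At (-3, 2): H = diag(-108, -12).
Both eigenvalues are negative, so H is negative definite: a local maximum.

local maximum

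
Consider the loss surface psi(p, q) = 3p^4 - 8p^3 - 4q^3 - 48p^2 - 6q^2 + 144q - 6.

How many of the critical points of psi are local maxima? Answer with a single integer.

psi separates as a function of p plus a function of q, so ∇psi=0 decouples.
∂psi/∂p = 12p(p - 4)(p + 2) = 0 at p ∈ {-2, 0, 4}; ∂psi/∂q = -12(q - 3)(q + 4) = 0 at q ∈ {-4, 3}.
The Hessian is diagonal: diag(psi_pp, psi_qq). Second derivatives: psi_pp(-2)=144, psi_pp(0)=-96, psi_pp(4)=288; psi_qq(-4)=84, psi_qq(3)=-84.
Local maxima occur where both diagonal entries negative: (0, 3). Count: 1.

1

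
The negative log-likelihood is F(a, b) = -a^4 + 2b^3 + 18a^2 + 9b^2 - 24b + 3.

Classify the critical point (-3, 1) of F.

The mixed partial ∂²F/∂a∂b is 0, so the Hessian at any point is diag(F_aa, F_bb) = diag(12(-a^2 + 3), 6(2b + 3)).
At (-3, 1): H = diag(-72, 30).
The eigenvalues have opposite signs, so H is indefinite: a saddle point.

saddle point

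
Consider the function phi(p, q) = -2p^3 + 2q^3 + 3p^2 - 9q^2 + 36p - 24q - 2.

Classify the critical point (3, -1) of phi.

The mixed partial ∂²phi/∂p∂q is 0, so the Hessian at any point is diag(phi_pp, phi_qq) = diag(6(-2p + 1), 6(2q - 3)).
At (3, -1): H = diag(-30, -30).
Both eigenvalues are negative, so H is negative definite: a local maximum.

local maximum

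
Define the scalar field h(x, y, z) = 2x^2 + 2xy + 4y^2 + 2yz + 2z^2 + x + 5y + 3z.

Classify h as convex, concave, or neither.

convex

h is quadratic, so its Hessian is the constant matrix H = [[4, 2, 0], [2, 8, 2], [0, 2, 4]].
Leading principal minors: 4, 28, 96.
All positive ⇒ H ≻ 0 ⇒ convex.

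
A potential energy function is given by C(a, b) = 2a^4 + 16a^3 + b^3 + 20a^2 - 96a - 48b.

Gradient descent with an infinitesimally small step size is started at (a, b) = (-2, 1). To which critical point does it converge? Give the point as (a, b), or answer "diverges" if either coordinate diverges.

(1, 4)

C is separable, so gradient descent decouples: a follows -∂C/∂a, b follows -∂C/∂b.
∂C/∂a = 8(a - 1)(a + 3)(a + 4); at a=-2 this is -48, so a increases.
∂C/∂b = 3(b - 4)(b + 4); at b=1 this is -45, so b increases.
a converges to its nearest critical value 1 (a local min of the a-part); b converges to 4. The iterate converges to (1, 4).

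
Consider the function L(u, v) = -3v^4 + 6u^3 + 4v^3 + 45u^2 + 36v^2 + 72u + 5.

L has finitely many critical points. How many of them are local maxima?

2

L separates as a function of u plus a function of v, so ∇L=0 decouples.
∂L/∂u = 18(u + 1)(u + 4) = 0 at u ∈ {-4, -1}; ∂L/∂v = -12v(v - 3)(v + 2) = 0 at v ∈ {-2, 0, 3}.
The Hessian is diagonal: diag(L_uu, L_vv). Second derivatives: L_uu(-4)=-54, L_uu(-1)=54; L_vv(-2)=-120, L_vv(0)=72, L_vv(3)=-180.
Local maxima occur where both diagonal entries negative: (-4, -2), (-4, 3). Count: 2.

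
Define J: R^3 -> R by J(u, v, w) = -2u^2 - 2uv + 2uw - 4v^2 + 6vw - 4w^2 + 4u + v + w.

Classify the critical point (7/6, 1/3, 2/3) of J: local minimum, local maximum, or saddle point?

The Hessian is constant: H = [[-4, -2, 2], [-2, -8, 6], [2, 6, -8]].
Leading principal minors: Δ₁ = -4, Δ₂ = 28, Δ₃ = -96.
The minors alternate sign starting negative (−, +, −), so H is negative definite: a local maximum.

local maximum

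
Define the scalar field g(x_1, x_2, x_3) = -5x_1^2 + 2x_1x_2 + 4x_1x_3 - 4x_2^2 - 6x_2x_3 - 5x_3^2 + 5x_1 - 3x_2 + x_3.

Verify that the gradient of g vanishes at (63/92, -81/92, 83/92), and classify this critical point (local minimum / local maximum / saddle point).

local maximum

∇g = (-10x_1 + 2x_2 + 4x_3 + 5, 2x_1 - 8x_2 - 6x_3 - 3, 4x_1 - 6x_2 - 10x_3 + 1); substituting (63/92, -81/92, 83/92) gives ∇g = (0, 0, 0), so (63/92, -81/92, 83/92) is indeed a critical point.
The Hessian is constant: H = [[-10, 2, 4], [2, -8, -6], [4, -6, -10]].
Leading principal minors: Δ₁ = -10, Δ₂ = 76, Δ₃ = -368.
The minors alternate sign starting negative (−, +, −), so H is negative definite: a local maximum.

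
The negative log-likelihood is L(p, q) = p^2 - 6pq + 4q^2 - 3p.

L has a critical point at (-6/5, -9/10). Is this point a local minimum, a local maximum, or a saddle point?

saddle point

The Hessian of L is constant: H = [[2, -6], [-6, 8]].
det(H) = 2·8 − (-6)² = -20.
Since det(H) < 0, H is indefinite and the critical point is a saddle point.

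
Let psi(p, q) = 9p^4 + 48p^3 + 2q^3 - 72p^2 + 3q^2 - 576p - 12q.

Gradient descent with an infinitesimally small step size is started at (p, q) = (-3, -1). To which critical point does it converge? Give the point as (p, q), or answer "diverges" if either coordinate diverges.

psi is separable, so gradient descent decouples: p follows -∂psi/∂p, q follows -∂psi/∂q.
∂psi/∂p = 36(p - 2)(p + 2)(p + 4); at p=-3 this is 180, so p decreases.
∂psi/∂q = 6(q - 1)(q + 2); at q=-1 this is -12, so q increases.
p converges to its nearest critical value -4 (a local min of the p-part); q converges to 1. The iterate converges to (-4, 1).

(-4, 1)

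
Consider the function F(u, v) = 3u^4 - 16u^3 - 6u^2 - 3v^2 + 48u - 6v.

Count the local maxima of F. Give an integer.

1

F separates as a function of u plus a function of v, so ∇F=0 decouples.
∂F/∂u = 12(u - 4)(u - 1)(u + 1) = 0 at u ∈ {-1, 1, 4}; ∂F/∂v = -6(v + 1) = 0 at v ∈ {-1}.
The Hessian is diagonal: diag(F_uu, F_vv). Second derivatives: F_uu(-1)=120, F_uu(1)=-72, F_uu(4)=180; F_vv(-1)=-6.
Local maxima occur where both diagonal entries negative: (1, -1). Count: 1.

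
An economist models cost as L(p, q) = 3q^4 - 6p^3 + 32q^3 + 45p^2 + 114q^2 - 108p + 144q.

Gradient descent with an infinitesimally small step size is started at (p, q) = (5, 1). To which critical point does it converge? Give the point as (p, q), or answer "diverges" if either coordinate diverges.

L is separable, so gradient descent decouples: p follows -∂L/∂p, q follows -∂L/∂q.
∂L/∂p = -18(p - 3)(p - 2); at p=5 this is -108, so p increases.
∂L/∂q = 12(q + 1)(q + 3)(q + 4); at q=1 this is 480, so q decreases.
The p-coordinate has no critical point in that direction and runs off to infinity.

diverges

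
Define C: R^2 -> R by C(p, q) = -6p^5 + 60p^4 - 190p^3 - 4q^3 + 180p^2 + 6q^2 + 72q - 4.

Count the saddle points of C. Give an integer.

4

C separates as a function of p plus a function of q, so ∇C=0 decouples.
∂C/∂p = -30p(p - 4)(p - 3)(p - 1) = 0 at p ∈ {0, 1, 3, 4}; ∂C/∂q = -12(q - 3)(q + 2) = 0 at q ∈ {-2, 3}.
The Hessian is diagonal: diag(C_pp, C_qq). Second derivatives: C_pp(0)=360, C_pp(1)=-180, C_pp(3)=180, C_pp(4)=-360; C_qq(-2)=60, C_qq(3)=-60.
Saddle points occur where the two diagonal entries have opposite signs: (0, 3), (1, -2), (3, 3), (4, -2). Count: 4.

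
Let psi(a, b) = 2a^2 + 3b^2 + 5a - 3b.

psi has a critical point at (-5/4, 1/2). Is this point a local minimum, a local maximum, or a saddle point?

local minimum

The Hessian of psi is constant: H = [[4, 0], [0, 6]].
det(H) = 4·6 − 0² = 24.
det(H) > 0 and tr(H) = 10 > 0, so H is positive definite and the point is a local minimum.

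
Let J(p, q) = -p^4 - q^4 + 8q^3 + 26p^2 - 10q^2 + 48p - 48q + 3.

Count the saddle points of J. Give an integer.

J separates as a function of p plus a function of q, so ∇J=0 decouples.
∂J/∂p = -4(p - 4)(p + 1)(p + 3) = 0 at p ∈ {-3, -1, 4}; ∂J/∂q = -4(q - 4)(q - 3)(q + 1) = 0 at q ∈ {-1, 3, 4}.
The Hessian is diagonal: diag(J_pp, J_qq). Second derivatives: J_pp(-3)=-56, J_pp(-1)=40, J_pp(4)=-140; J_qq(-1)=-80, J_qq(3)=16, J_qq(4)=-20.
Saddle points occur where the two diagonal entries have opposite signs: (-3, 3), (-1, -1), (-1, 4), (4, 3). Count: 4.

4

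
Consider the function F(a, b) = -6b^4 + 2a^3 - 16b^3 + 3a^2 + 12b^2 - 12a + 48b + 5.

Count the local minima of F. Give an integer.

1

F separates as a function of a plus a function of b, so ∇F=0 decouples.
∂F/∂a = 6(a - 1)(a + 2) = 0 at a ∈ {-2, 1}; ∂F/∂b = -24(b - 1)(b + 1)(b + 2) = 0 at b ∈ {-2, -1, 1}.
The Hessian is diagonal: diag(F_aa, F_bb). Second derivatives: F_aa(-2)=-18, F_aa(1)=18; F_bb(-2)=-72, F_bb(-1)=48, F_bb(1)=-144.
Local minima occur where both diagonal entries positive: (1, -1). Count: 1.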